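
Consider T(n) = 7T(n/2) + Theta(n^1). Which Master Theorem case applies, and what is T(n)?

Master Theorem for T(n) = 7T(n/2) + O(n^1):

a = 7, b = 2, c = 1
log_b(a) = log_2(7) = 2.8074

Case 1: c = 1 < log_2(7) = 2.8074
T(n) = O(n^(log_2 7))

For T(n) = 7T(n/2) + O(n^1): log_2(7) = 2.8074. This is Case 1 of the Master Theorem (c < log_b(a), work dominated by leaves), giving O(n^(log_2 7)).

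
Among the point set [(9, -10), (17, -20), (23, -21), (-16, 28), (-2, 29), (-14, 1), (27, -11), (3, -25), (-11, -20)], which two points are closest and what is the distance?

Computing all pairwise distances among 9 points:

d((9, -10), (17, -20)) = 12.8062
d((9, -10), (23, -21)) = 17.8045
d((9, -10), (-16, 28)) = 45.4863
d((9, -10), (-2, 29)) = 40.5216
d((9, -10), (-14, 1)) = 25.4951
d((9, -10), (27, -11)) = 18.0278
d((9, -10), (3, -25)) = 16.1555
d((9, -10), (-11, -20)) = 22.3607
d((17, -20), (23, -21)) = 6.0828 <-- minimum
d((17, -20), (-16, 28)) = 58.2495
d((17, -20), (-2, 29)) = 52.5547
d((17, -20), (-14, 1)) = 37.4433
d((17, -20), (27, -11)) = 13.4536
d((17, -20), (3, -25)) = 14.8661
d((17, -20), (-11, -20)) = 28.0
d((23, -21), (-16, 28)) = 62.6259
d((23, -21), (-2, 29)) = 55.9017
d((23, -21), (-14, 1)) = 43.0465
d((23, -21), (27, -11)) = 10.7703
d((23, -21), (3, -25)) = 20.3961
d((23, -21), (-11, -20)) = 34.0147
d((-16, 28), (-2, 29)) = 14.0357
d((-16, 28), (-14, 1)) = 27.074
d((-16, 28), (27, -11)) = 58.0517
d((-16, 28), (3, -25)) = 56.3028
d((-16, 28), (-11, -20)) = 48.2597
d((-2, 29), (-14, 1)) = 30.4631
d((-2, 29), (27, -11)) = 49.4065
d((-2, 29), (3, -25)) = 54.231
d((-2, 29), (-11, -20)) = 49.8197
d((-14, 1), (27, -11)) = 42.72
d((-14, 1), (3, -25)) = 31.0644
d((-14, 1), (-11, -20)) = 21.2132
d((27, -11), (3, -25)) = 27.7849
d((27, -11), (-11, -20)) = 39.0512
d((3, -25), (-11, -20)) = 14.8661

Closest pair: (17, -20) and (23, -21) with distance 6.0828

The closest pair is (17, -20) and (23, -21) with Euclidean distance 6.0828. For 9 points, brute-force pairwise comparison is shown above. For large n, the divide-and-conquer algorithm (sort by x, recurse on halves, check the dividing strip) achieves O(n log n).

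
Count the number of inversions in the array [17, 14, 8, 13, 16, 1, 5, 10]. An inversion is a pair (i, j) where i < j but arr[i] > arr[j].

Finding inversions in [17, 14, 8, 13, 16, 1, 5, 10]:

(0, 1): arr[0]=17 > arr[1]=14
(0, 2): arr[0]=17 > arr[2]=8
(0, 3): arr[0]=17 > arr[3]=13
(0, 4): arr[0]=17 > arr[4]=16
(0, 5): arr[0]=17 > arr[5]=1
(0, 6): arr[0]=17 > arr[6]=5
(0, 7): arr[0]=17 > arr[7]=10
(1, 2): arr[1]=14 > arr[2]=8
(1, 3): arr[1]=14 > arr[3]=13
(1, 5): arr[1]=14 > arr[5]=1
(1, 6): arr[1]=14 > arr[6]=5
(1, 7): arr[1]=14 > arr[7]=10
(2, 5): arr[2]=8 > arr[5]=1
(2, 6): arr[2]=8 > arr[6]=5
(3, 5): arr[3]=13 > arr[5]=1
(3, 6): arr[3]=13 > arr[6]=5
(3, 7): arr[3]=13 > arr[7]=10
(4, 5): arr[4]=16 > arr[5]=1
(4, 6): arr[4]=16 > arr[6]=5
(4, 7): arr[4]=16 > arr[7]=10

Total inversions: 20

The array has 20 inversion(s): (0,1), (0,2), (0,3), (0,4), (0,5), (0,6), (0,7), (1,2), (1,3), (1,5), (1,6), (1,7), (2,5), (2,6), (3,5), (3,6), (3,7), (4,5), (4,6), (4,7). Each pair (i,j) satisfies i < j and arr[i] > arr[j].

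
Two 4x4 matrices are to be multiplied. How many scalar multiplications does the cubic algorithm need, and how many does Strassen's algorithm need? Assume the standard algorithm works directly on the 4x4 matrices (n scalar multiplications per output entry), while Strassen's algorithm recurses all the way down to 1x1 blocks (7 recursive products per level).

Matrix multiplication for 4x4 matrices:

Standard algorithm: 4^3 = 64 multiplications
Strassen's algorithm: 7^(log2(4)) = 7^2 = 49 multiplications
Savings: 64 - 49 = 15 multiplications

Standard: 64 multiplications (4^3). Strassen: 49 multiplications (7^2). Strassen reduces 8 recursive multiplications to 7 at each level.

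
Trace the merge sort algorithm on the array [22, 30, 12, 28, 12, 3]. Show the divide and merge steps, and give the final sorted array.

Merge sort trace:

Split: [22, 30, 12, 28, 12, 3] -> [22, 30, 12] and [28, 12, 3]
  Split: [22, 30, 12] -> [22] and [30, 12]
    Split: [30, 12] -> [30] and [12]
    Merge: [30] + [12] -> [12, 30]
  Merge: [22] + [12, 30] -> [12, 22, 30]
  Split: [28, 12, 3] -> [28] and [12, 3]
    Split: [12, 3] -> [12] and [3]
    Merge: [12] + [3] -> [3, 12]
  Merge: [28] + [3, 12] -> [3, 12, 28]
Merge: [12, 22, 30] + [3, 12, 28] -> [3, 12, 12, 22, 28, 30]

Final sorted array: [3, 12, 12, 22, 28, 30]

The merge sort proceeds by recursively splitting the array and merging sorted halves.
After all merges, the sorted array is [3, 12, 12, 22, 28, 30].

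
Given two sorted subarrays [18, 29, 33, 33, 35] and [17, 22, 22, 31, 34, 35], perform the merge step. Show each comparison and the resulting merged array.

Merging process:

Compare 18 vs 17: take 17 from right. Merged: [17]
Compare 18 vs 22: take 18 from left. Merged: [17, 18]
Compare 29 vs 22: take 22 from right. Merged: [17, 18, 22]
Compare 29 vs 22: take 22 from right. Merged: [17, 18, 22, 22]
Compare 29 vs 31: take 29 from left. Merged: [17, 18, 22, 22, 29]
Compare 33 vs 31: take 31 from right. Merged: [17, 18, 22, 22, 29, 31]
Compare 33 vs 34: take 33 from left. Merged: [17, 18, 22, 22, 29, 31, 33]
Compare 33 vs 34: take 33 from left. Merged: [17, 18, 22, 22, 29, 31, 33, 33]
Compare 35 vs 34: take 34 from right. Merged: [17, 18, 22, 22, 29, 31, 33, 33, 34]
Compare 35 vs 35: take 35 from left. Merged: [17, 18, 22, 22, 29, 31, 33, 33, 34, 35]
Append remaining from right: [35]. Merged: [17, 18, 22, 22, 29, 31, 33, 33, 34, 35, 35]

Final merged array: [17, 18, 22, 22, 29, 31, 33, 33, 34, 35, 35]
Total comparisons: 10

The merged array is [17, 18, 22, 22, 29, 31, 33, 33, 34, 35, 35], requiring 10 comparisons. The merge step runs in O(n) time where n is the total number of elements.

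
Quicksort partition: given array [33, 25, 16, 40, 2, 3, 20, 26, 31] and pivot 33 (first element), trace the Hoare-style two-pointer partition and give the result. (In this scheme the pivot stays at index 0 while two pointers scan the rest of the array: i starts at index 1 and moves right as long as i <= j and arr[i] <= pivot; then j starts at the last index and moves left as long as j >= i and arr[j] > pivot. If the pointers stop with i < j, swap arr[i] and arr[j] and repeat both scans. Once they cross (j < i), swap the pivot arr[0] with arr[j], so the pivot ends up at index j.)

Hoare-style two-pointer partition with pivot = 33:

Initial array: [33, 25, 16, 40, 2, 3, 20, 26, 31]

Pointers start at i = 1, j = 8.
i stops at index 3 (arr[3]=40 > 33), j stops at index 8 (arr[8]=31 <= 33): swap arr[3] and arr[8], array becomes [33, 25, 16, 31, 2, 3, 20, 26, 40]
i ends at 8, j ends at 7: the pointers have crossed (j < i), so scanning stops.

Swap pivot arr[0] with arr[7] to place pivot at position 7: [26, 25, 16, 31, 2, 3, 20, 33, 40]
Pivot position: 7

After partitioning with pivot 33, the array becomes [26, 25, 16, 31, 2, 3, 20, 33, 40]. The pivot is placed at index 7. All elements to the left of the pivot are <= 33, and all elements to the right are > 33.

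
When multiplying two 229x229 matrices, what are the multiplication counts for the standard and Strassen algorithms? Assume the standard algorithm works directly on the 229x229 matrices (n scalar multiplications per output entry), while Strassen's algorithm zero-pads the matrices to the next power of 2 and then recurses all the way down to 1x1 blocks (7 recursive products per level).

Matrix multiplication for 229x229 matrices:

Strassen's algorithm requires power-of-2 dimensions. Pad 229x229 to 256x256 (next power of 2).

Standard algorithm: 229^3 = 12008989 multiplications
Strassen's algorithm: 7^(log2(256)) = 7^8 = 5764801 multiplications
Savings: 12008989 - 5764801 = 6244188 multiplications

Standard: 12008989 multiplications (229^3). Strassen: 5764801 multiplications (7^8, after padding to 256x256). Strassen reduces 8 recursive multiplications to 7 at each level.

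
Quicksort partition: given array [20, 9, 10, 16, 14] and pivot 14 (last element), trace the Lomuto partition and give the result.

Lomuto partition with pivot = 14:

Initial array: [20, 9, 10, 16, 14]

arr[0]=20 > 14: no swap
arr[1]=9 <= 14: swap with position 0, array becomes [9, 20, 10, 16, 14]
arr[2]=10 <= 14: swap with position 1, array becomes [9, 10, 20, 16, 14]
arr[3]=16 > 14: no swap

Place pivot at position 2: [9, 10, 14, 16, 20]
Pivot position: 2

After partitioning with pivot 14, the array becomes [9, 10, 14, 16, 20]. The pivot is placed at index 2. All elements to the left of the pivot are <= 14, and all elements to the right are > 14.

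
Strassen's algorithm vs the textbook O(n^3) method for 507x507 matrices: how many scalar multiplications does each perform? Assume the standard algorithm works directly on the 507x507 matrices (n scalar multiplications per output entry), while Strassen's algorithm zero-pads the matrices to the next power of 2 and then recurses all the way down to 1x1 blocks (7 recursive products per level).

Matrix multiplication for 507x507 matrices:

Strassen's algorithm requires power-of-2 dimensions. Pad 507x507 to 512x512 (next power of 2).

Standard algorithm: 507^3 = 130323843 multiplications
Strassen's algorithm: 7^(log2(512)) = 7^9 = 40353607 multiplications
Savings: 130323843 - 40353607 = 89970236 multiplications

Standard: 130323843 multiplications (507^3). Strassen: 40353607 multiplications (7^9, after padding to 512x512). Strassen reduces 8 recursive multiplications to 7 at each level.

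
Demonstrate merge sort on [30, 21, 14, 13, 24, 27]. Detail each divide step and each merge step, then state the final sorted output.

Merge sort trace:

Split: [30, 21, 14, 13, 24, 27] -> [30, 21, 14] and [13, 24, 27]
  Split: [30, 21, 14] -> [30] and [21, 14]
    Split: [21, 14] -> [21] and [14]
    Merge: [21] + [14] -> [14, 21]
  Merge: [30] + [14, 21] -> [14, 21, 30]
  Split: [13, 24, 27] -> [13] and [24, 27]
    Split: [24, 27] -> [24] and [27]
    Merge: [24] + [27] -> [24, 27]
  Merge: [13] + [24, 27] -> [13, 24, 27]
Merge: [14, 21, 30] + [13, 24, 27] -> [13, 14, 21, 24, 27, 30]

Final sorted array: [13, 14, 21, 24, 27, 30]

The merge sort proceeds by recursively splitting the array and merging sorted halves.
After all merges, the sorted array is [13, 14, 21, 24, 27, 30].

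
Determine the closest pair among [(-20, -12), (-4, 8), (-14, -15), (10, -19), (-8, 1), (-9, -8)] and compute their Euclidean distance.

Computing all pairwise distances among 6 points:

d((-20, -12), (-4, 8)) = 25.6125
d((-20, -12), (-14, -15)) = 6.7082 <-- minimum
d((-20, -12), (10, -19)) = 30.8058
d((-20, -12), (-8, 1)) = 17.6918
d((-20, -12), (-9, -8)) = 11.7047
d((-4, 8), (-14, -15)) = 25.0799
d((-4, 8), (10, -19)) = 30.4138
d((-4, 8), (-8, 1)) = 8.0623
d((-4, 8), (-9, -8)) = 16.7631
d((-14, -15), (10, -19)) = 24.3311
d((-14, -15), (-8, 1)) = 17.088
d((-14, -15), (-9, -8)) = 8.6023
d((10, -19), (-8, 1)) = 26.9072
d((10, -19), (-9, -8)) = 21.9545
d((-8, 1), (-9, -8)) = 9.0554

Closest pair: (-20, -12) and (-14, -15) with distance 6.7082

The closest pair is (-20, -12) and (-14, -15) with Euclidean distance 6.7082. For 6 points, brute-force pairwise comparison is shown above. For large n, the divide-and-conquer algorithm (sort by x, recurse on halves, check the dividing strip) achieves O(n log n).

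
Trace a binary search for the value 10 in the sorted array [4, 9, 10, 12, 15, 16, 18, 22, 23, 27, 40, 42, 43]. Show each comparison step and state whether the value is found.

Binary search for 10 in [4, 9, 10, 12, 15, 16, 18, 22, 23, 27, 40, 42, 43]:

lo=0, hi=12, mid=6, arr[mid]=18 -> 18 > 10, search left half
lo=0, hi=5, mid=2, arr[mid]=10 -> Found target at index 2!

Binary search finds 10 at index 2 after 2 comparisons. The search repeatedly halves the search space by comparing with the middle element.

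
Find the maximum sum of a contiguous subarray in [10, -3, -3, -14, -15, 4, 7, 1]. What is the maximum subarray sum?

Using Kadane's algorithm on [10, -3, -3, -14, -15, 4, 7, 1]:

Scanning through the array:
Position 1 (value -3): max_ending_here = 7, max_so_far = 10
Position 2 (value -3): max_ending_here = 4, max_so_far = 10
Position 3 (value -14): max_ending_here = -10, max_so_far = 10
Position 4 (value -15): max_ending_here = -15, max_so_far = 10
Position 5 (value 4): max_ending_here = 4, max_so_far = 10
Position 6 (value 7): max_ending_here = 11, max_so_far = 11
Position 7 (value 1): max_ending_here = 12, max_so_far = 12

Maximum subarray: [4, 7, 1]
Maximum sum: 12

The maximum subarray is [4, 7, 1] with sum 12. This subarray runs from index 5 to index 7.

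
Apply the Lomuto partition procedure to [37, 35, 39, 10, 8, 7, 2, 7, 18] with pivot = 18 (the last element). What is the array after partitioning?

Lomuto partition with pivot = 18:

Initial array: [37, 35, 39, 10, 8, 7, 2, 7, 18]

arr[0]=37 > 18: no swap
arr[1]=35 > 18: no swap
arr[2]=39 > 18: no swap
arr[3]=10 <= 18: swap with position 0, array becomes [10, 35, 39, 37, 8, 7, 2, 7, 18]
arr[4]=8 <= 18: swap with position 1, array becomes [10, 8, 39, 37, 35, 7, 2, 7, 18]
arr[5]=7 <= 18: swap with position 2, array becomes [10, 8, 7, 37, 35, 39, 2, 7, 18]
arr[6]=2 <= 18: swap with position 3, array becomes [10, 8, 7, 2, 35, 39, 37, 7, 18]
arr[7]=7 <= 18: swap with position 4, array becomes [10, 8, 7, 2, 7, 39, 37, 35, 18]

Place pivot at position 5: [10, 8, 7, 2, 7, 18, 37, 35, 39]
Pivot position: 5

After partitioning with pivot 18, the array becomes [10, 8, 7, 2, 7, 18, 37, 35, 39]. The pivot is placed at index 5. All elements to the left of the pivot are <= 18, and all elements to the right are > 18.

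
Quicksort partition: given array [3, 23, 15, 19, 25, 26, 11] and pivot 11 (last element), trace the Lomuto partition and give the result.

Lomuto partition with pivot = 11:

Initial array: [3, 23, 15, 19, 25, 26, 11]

arr[0]=3 <= 11: swap with position 0, array becomes [3, 23, 15, 19, 25, 26, 11]
arr[1]=23 > 11: no swap
arr[2]=15 > 11: no swap
arr[3]=19 > 11: no swap
arr[4]=25 > 11: no swap
arr[5]=26 > 11: no swap

Place pivot at position 1: [3, 11, 15, 19, 25, 26, 23]
Pivot position: 1

After partitioning with pivot 11, the array becomes [3, 11, 15, 19, 25, 26, 23]. The pivot is placed at index 1. All elements to the left of the pivot are <= 11, and all elements to the right are > 11.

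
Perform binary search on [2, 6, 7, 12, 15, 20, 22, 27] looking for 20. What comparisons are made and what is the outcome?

Binary search for 20 in [2, 6, 7, 12, 15, 20, 22, 27]:

lo=0, hi=7, mid=3, arr[mid]=12 -> 12 < 20, search right half
lo=4, hi=7, mid=5, arr[mid]=20 -> Found target at index 5!

Binary search finds 20 at index 5 after 2 comparisons. The search repeatedly halves the search space by comparing with the middle element.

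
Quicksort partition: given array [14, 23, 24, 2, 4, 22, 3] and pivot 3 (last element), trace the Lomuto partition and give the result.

Lomuto partition with pivot = 3:

Initial array: [14, 23, 24, 2, 4, 22, 3]

arr[0]=14 > 3: no swap
arr[1]=23 > 3: no swap
arr[2]=24 > 3: no swap
arr[3]=2 <= 3: swap with position 0, array becomes [2, 23, 24, 14, 4, 22, 3]
arr[4]=4 > 3: no swap
arr[5]=22 > 3: no swap

Place pivot at position 1: [2, 3, 24, 14, 4, 22, 23]
Pivot position: 1

After partitioning with pivot 3, the array becomes [2, 3, 24, 14, 4, 22, 23]. The pivot is placed at index 1. All elements to the left of the pivot are <= 3, and all elements to the right are > 3.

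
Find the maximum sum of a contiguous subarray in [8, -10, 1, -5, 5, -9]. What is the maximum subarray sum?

Using Kadane's algorithm on [8, -10, 1, -5, 5, -9]:

Scanning through the array:
Position 1 (value -10): max_ending_here = -2, max_so_far = 8
Position 2 (value 1): max_ending_here = 1, max_so_far = 8
Position 3 (value -5): max_ending_here = -4, max_so_far = 8
Position 4 (value 5): max_ending_here = 5, max_so_far = 8
Position 5 (value -9): max_ending_here = -4, max_so_far = 8

Maximum subarray: [8]
Maximum sum: 8

The maximum subarray is [8] with sum 8. This subarray runs from index 0 to index 0.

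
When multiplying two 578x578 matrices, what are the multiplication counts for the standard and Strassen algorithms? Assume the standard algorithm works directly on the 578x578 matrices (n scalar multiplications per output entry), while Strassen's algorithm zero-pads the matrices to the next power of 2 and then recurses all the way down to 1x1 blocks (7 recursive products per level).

Matrix multiplication for 578x578 matrices:

Strassen's algorithm requires power-of-2 dimensions. Pad 578x578 to 1024x1024 (next power of 2).

Standard algorithm: 578^3 = 193100552 multiplications
Strassen's algorithm: 7^(log2(1024)) = 7^10 = 282475249 multiplications
Difference: 193100552 - 282475249 = -89374697 (Strassen uses MORE here due to padding overhead — for small or just-over-power-of-2 n, padding can outweigh the per-level savings)

Standard: 193100552 multiplications (578^3). Strassen: 282475249 multiplications (7^10, after padding to 1024x1024). Strassen reduces 8 recursive multiplications to 7 at each level.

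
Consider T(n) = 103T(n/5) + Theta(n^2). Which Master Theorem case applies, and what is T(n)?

Master Theorem for T(n) = 103T(n/5) + O(n^2):

a = 103, b = 5, c = 2
log_b(a) = log_5(103) = 2.8797

Case 1: c = 2 < log_5(103) = 2.8797
T(n) = O(n^(log_5 103))

For T(n) = 103T(n/5) + O(n^2): log_5(103) = 2.8797. This is Case 1 of the Master Theorem (c < log_b(a), work dominated by leaves), giving O(n^(log_5 103)).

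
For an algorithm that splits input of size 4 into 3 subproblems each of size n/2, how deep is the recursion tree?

For divide and conquer with division factor 2:

Problem sizes at each level:
Level 0: 4
Level 1: 2
Level 2: 1

The root is level 0 and the size-1 base case is level 2 (the tree spans levels 0 through 2, i.e. 3 levels counting the root), so the depth is the number of divisions: log_2(4) = 2

The recursion tree depth is log_2(4) = 2. At each level, the problem size is divided by 2, so it takes 2 divisions to reduce to a base case of size 1. The algorithm makes 3 recursive calls at each level.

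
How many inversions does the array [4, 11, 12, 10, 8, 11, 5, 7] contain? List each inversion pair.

Finding inversions in [4, 11, 12, 10, 8, 11, 5, 7]:

(1, 3): arr[1]=11 > arr[3]=10
(1, 4): arr[1]=11 > arr[4]=8
(1, 6): arr[1]=11 > arr[6]=5
(1, 7): arr[1]=11 > arr[7]=7
(2, 3): arr[2]=12 > arr[3]=10
(2, 4): arr[2]=12 > arr[4]=8
(2, 5): arr[2]=12 > arr[5]=11
(2, 6): arr[2]=12 > arr[6]=5
(2, 7): arr[2]=12 > arr[7]=7
(3, 4): arr[3]=10 > arr[4]=8
(3, 6): arr[3]=10 > arr[6]=5
(3, 7): arr[3]=10 > arr[7]=7
(4, 6): arr[4]=8 > arr[6]=5
(4, 7): arr[4]=8 > arr[7]=7
(5, 6): arr[5]=11 > arr[6]=5
(5, 7): arr[5]=11 > arr[7]=7

Total inversions: 16

The array has 16 inversion(s): (1,3), (1,4), (1,6), (1,7), (2,3), (2,4), (2,5), (2,6), (2,7), (3,4), (3,6), (3,7), (4,6), (4,7), (5,6), (5,7). Each pair (i,j) satisfies i < j and arr[i] > arr[j].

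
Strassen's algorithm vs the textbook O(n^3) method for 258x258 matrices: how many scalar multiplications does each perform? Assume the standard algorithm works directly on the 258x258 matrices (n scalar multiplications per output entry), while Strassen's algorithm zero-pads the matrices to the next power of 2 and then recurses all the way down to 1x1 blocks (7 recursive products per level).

Matrix multiplication for 258x258 matrices:

Strassen's algorithm requires power-of-2 dimensions. Pad 258x258 to 512x512 (next power of 2).

Standard algorithm: 258^3 = 17173512 multiplications
Strassen's algorithm: 7^(log2(512)) = 7^9 = 40353607 multiplications
Difference: 17173512 - 40353607 = -23180095 (Strassen uses MORE here due to padding overhead — for small or just-over-power-of-2 n, padding can outweigh the per-level savings)

Standard: 17173512 multiplications (258^3). Strassen: 40353607 multiplications (7^9, after padding to 512x512). Strassen reduces 8 recursive multiplications to 7 at each level.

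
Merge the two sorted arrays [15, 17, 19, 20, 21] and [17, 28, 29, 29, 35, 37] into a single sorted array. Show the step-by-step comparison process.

Merging process:

Compare 15 vs 17: take 15 from left. Merged: [15]
Compare 17 vs 17: take 17 from left. Merged: [15, 17]
Compare 19 vs 17: take 17 from right. Merged: [15, 17, 17]
Compare 19 vs 28: take 19 from left. Merged: [15, 17, 17, 19]
Compare 20 vs 28: take 20 from left. Merged: [15, 17, 17, 19, 20]
Compare 21 vs 28: take 21 from left. Merged: [15, 17, 17, 19, 20, 21]
Append remaining from right: [28, 29, 29, 35, 37]. Merged: [15, 17, 17, 19, 20, 21, 28, 29, 29, 35, 37]

Final merged array: [15, 17, 17, 19, 20, 21, 28, 29, 29, 35, 37]
Total comparisons: 6

The merged array is [15, 17, 17, 19, 20, 21, 28, 29, 29, 35, 37], requiring 6 comparisons. The merge step runs in O(n) time where n is the total number of elements.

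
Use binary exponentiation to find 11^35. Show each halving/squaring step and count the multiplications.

Computing 11^35 by squaring (build up from 11^1; each line after the first costs one multiplication):

11^1 = 11
11^2 = (11^1)^2 = 11^2 = 121
11^4 = (11^2)^2 = 121^2 = 14641
11^8 = (11^4)^2 = 14641^2 = 214358881
11^16 = (11^8)^2 = 214358881^2 = 45949729863572161
11^17 = 11 * 11^16 = 11 * 45949729863572161 = 505447028499293771
11^34 = (11^17)^2 = 505447028499293771^2 = 255476698618765889551019445759400441
11^35 = 11 * 11^34 = 11 * 255476698618765889551019445759400441 = 2810243684806424785061213903353404851

Result: 2810243684806424785061213903353404851
Multiplications needed: 7 (7 lines after 11^1)

11^35 = 2810243684806424785061213903353404851. Using exponentiation by squaring, this requires 7 multiplications. The key idea: if the exponent is even, square the half-power; if odd, multiply by the base once.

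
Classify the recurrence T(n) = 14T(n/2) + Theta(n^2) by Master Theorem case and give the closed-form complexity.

Master Theorem for T(n) = 14T(n/2) + O(n^2):

a = 14, b = 2, c = 2
log_b(a) = log_2(14) = 3.8074

Case 1: c = 2 < log_2(14) = 3.8074
T(n) = O(n^(log_2 14))

For T(n) = 14T(n/2) + O(n^2): log_2(14) = 3.8074. This is Case 1 of the Master Theorem (c < log_b(a), work dominated by leaves), giving O(n^(log_2 14)).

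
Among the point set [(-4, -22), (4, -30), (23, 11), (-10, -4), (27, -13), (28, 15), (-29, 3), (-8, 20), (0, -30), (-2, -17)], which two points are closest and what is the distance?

Computing all pairwise distances among 10 points:

d((-4, -22), (4, -30)) = 11.3137
d((-4, -22), (23, 11)) = 42.638
d((-4, -22), (-10, -4)) = 18.9737
d((-4, -22), (27, -13)) = 32.28
d((-4, -22), (28, 15)) = 48.9183
d((-4, -22), (-29, 3)) = 35.3553
d((-4, -22), (-8, 20)) = 42.19
d((-4, -22), (0, -30)) = 8.9443
d((-4, -22), (-2, -17)) = 5.3852
d((4, -30), (23, 11)) = 45.1885
d((4, -30), (-10, -4)) = 29.5296
d((4, -30), (27, -13)) = 28.6007
d((4, -30), (28, 15)) = 51.0
d((4, -30), (-29, 3)) = 46.669
d((4, -30), (-8, 20)) = 51.4198
d((4, -30), (0, -30)) = 4.0 <-- minimum
d((4, -30), (-2, -17)) = 14.3178
d((23, 11), (-10, -4)) = 36.2491
d((23, 11), (27, -13)) = 24.3311
d((23, 11), (28, 15)) = 6.4031
d((23, 11), (-29, 3)) = 52.6118
d((23, 11), (-8, 20)) = 32.28
d((23, 11), (0, -30)) = 47.0106
d((23, 11), (-2, -17)) = 37.5366
d((-10, -4), (27, -13)) = 38.0789
d((-10, -4), (28, 15)) = 42.4853
d((-10, -4), (-29, 3)) = 20.2485
d((-10, -4), (-8, 20)) = 24.0832
d((-10, -4), (0, -30)) = 27.8568
d((-10, -4), (-2, -17)) = 15.2643
d((27, -13), (28, 15)) = 28.0179
d((27, -13), (-29, 3)) = 58.2409
d((27, -13), (-8, 20)) = 48.1041
d((27, -13), (0, -30)) = 31.9061
d((27, -13), (-2, -17)) = 29.2746
d((28, 15), (-29, 3)) = 58.2495
d((28, 15), (-8, 20)) = 36.3456
d((28, 15), (0, -30)) = 53.0
d((28, 15), (-2, -17)) = 43.8634
d((-29, 3), (-8, 20)) = 27.0185
d((-29, 3), (0, -30)) = 43.9318
d((-29, 3), (-2, -17)) = 33.6006
d((-8, 20), (0, -30)) = 50.636
d((-8, 20), (-2, -17)) = 37.4833
d((0, -30), (-2, -17)) = 13.1529

Closest pair: (4, -30) and (0, -30) with distance 4.0

The closest pair is (4, -30) and (0, -30) with Euclidean distance 4.0. For 10 points, brute-force pairwise comparison is shown above. For large n, the divide-and-conquer algorithm (sort by x, recurse on halves, check the dividing strip) achieves O(n log n).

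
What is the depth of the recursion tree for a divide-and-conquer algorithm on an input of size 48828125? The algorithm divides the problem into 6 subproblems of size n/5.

For divide and conquer with division factor 5:

Problem sizes at each level:
Level 0: 48828125
Level 1: 9765625
Level 2: 1953125
Level 3: 390625
Level 4: 78125
Level 5: 15625
Level 6: 3125
Level 7: 625
Level 8: 125
Level 9: 25
Level 10: 5
Level 11: 1

The root is level 0 and the size-1 base case is level 11 (the tree spans levels 0 through 11, i.e. 12 levels counting the root), so the depth is the number of divisions: log_5(48828125) = 11

The recursion tree depth is log_5(48828125) = 11. At each level, the problem size is divided by 5, so it takes 11 divisions to reduce to a base case of size 1. The algorithm makes 6 recursive calls at each level.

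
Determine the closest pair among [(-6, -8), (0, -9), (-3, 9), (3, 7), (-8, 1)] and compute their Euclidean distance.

Computing all pairwise distances among 5 points:

d((-6, -8), (0, -9)) = 6.0828 <-- minimum
d((-6, -8), (-3, 9)) = 17.2627
d((-6, -8), (3, 7)) = 17.4929
d((-6, -8), (-8, 1)) = 9.2195
d((0, -9), (-3, 9)) = 18.2483
d((0, -9), (3, 7)) = 16.2788
d((0, -9), (-8, 1)) = 12.8062
d((-3, 9), (3, 7)) = 6.3246
d((-3, 9), (-8, 1)) = 9.434
d((3, 7), (-8, 1)) = 12.53

Closest pair: (-6, -8) and (0, -9) with distance 6.0828

The closest pair is (-6, -8) and (0, -9) with Euclidean distance 6.0828. For 5 points, brute-force pairwise comparison is shown above. For large n, the divide-and-conquer algorithm (sort by x, recurse on halves, check the dividing strip) achieves O(n log n).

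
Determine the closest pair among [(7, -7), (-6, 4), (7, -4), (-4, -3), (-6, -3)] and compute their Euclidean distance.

Computing all pairwise distances among 5 points:

d((7, -7), (-6, 4)) = 17.0294
d((7, -7), (7, -4)) = 3.0
d((7, -7), (-4, -3)) = 11.7047
d((7, -7), (-6, -3)) = 13.6015
d((-6, 4), (7, -4)) = 15.2643
d((-6, 4), (-4, -3)) = 7.2801
d((-6, 4), (-6, -3)) = 7.0
d((7, -4), (-4, -3)) = 11.0454
d((7, -4), (-6, -3)) = 13.0384
d((-4, -3), (-6, -3)) = 2.0 <-- minimum

Closest pair: (-4, -3) and (-6, -3) with distance 2.0

The closest pair is (-4, -3) and (-6, -3) with Euclidean distance 2.0. For 5 points, brute-force pairwise comparison is shown above. For large n, the divide-and-conquer algorithm (sort by x, recurse on halves, check the dividing strip) achieves O(n log n).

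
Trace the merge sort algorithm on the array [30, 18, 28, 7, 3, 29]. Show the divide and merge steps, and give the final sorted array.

Merge sort trace:

Split: [30, 18, 28, 7, 3, 29] -> [30, 18, 28] and [7, 3, 29]
  Split: [30, 18, 28] -> [30] and [18, 28]
    Split: [18, 28] -> [18] and [28]
    Merge: [18] + [28] -> [18, 28]
  Merge: [30] + [18, 28] -> [18, 28, 30]
  Split: [7, 3, 29] -> [7] and [3, 29]
    Split: [3, 29] -> [3] and [29]
    Merge: [3] + [29] -> [3, 29]
  Merge: [7] + [3, 29] -> [3, 7, 29]
Merge: [18, 28, 30] + [3, 7, 29] -> [3, 7, 18, 28, 29, 30]

Final sorted array: [3, 7, 18, 28, 29, 30]

The merge sort proceeds by recursively splitting the array and merging sorted halves.
After all merges, the sorted array is [3, 7, 18, 28, 29, 30].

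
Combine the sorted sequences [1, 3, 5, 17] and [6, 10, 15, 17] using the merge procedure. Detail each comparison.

Merging process:

Compare 1 vs 6: take 1 from left. Merged: [1]
Compare 3 vs 6: take 3 from left. Merged: [1, 3]
Compare 5 vs 6: take 5 from left. Merged: [1, 3, 5]
Compare 17 vs 6: take 6 from right. Merged: [1, 3, 5, 6]
Compare 17 vs 10: take 10 from right. Merged: [1, 3, 5, 6, 10]
Compare 17 vs 15: take 15 from right. Merged: [1, 3, 5, 6, 10, 15]
Compare 17 vs 17: take 17 from left. Merged: [1, 3, 5, 6, 10, 15, 17]
Append remaining from right: [17]. Merged: [1, 3, 5, 6, 10, 15, 17, 17]

Final merged array: [1, 3, 5, 6, 10, 15, 17, 17]
Total comparisons: 7

The merged array is [1, 3, 5, 6, 10, 15, 17, 17], requiring 7 comparisons. The merge step runs in O(n) time where n is the total number of elements.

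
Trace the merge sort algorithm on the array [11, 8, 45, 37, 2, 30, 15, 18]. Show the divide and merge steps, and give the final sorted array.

Merge sort trace:

Split: [11, 8, 45, 37, 2, 30, 15, 18] -> [11, 8, 45, 37] and [2, 30, 15, 18]
  Split: [11, 8, 45, 37] -> [11, 8] and [45, 37]
    Split: [11, 8] -> [11] and [8]
    Merge: [11] + [8] -> [8, 11]
    Split: [45, 37] -> [45] and [37]
    Merge: [45] + [37] -> [37, 45]
  Merge: [8, 11] + [37, 45] -> [8, 11, 37, 45]
  Split: [2, 30, 15, 18] -> [2, 30] and [15, 18]
    Split: [2, 30] -> [2] and [30]
    Merge: [2] + [30] -> [2, 30]
    Split: [15, 18] -> [15] and [18]
    Merge: [15] + [18] -> [15, 18]
  Merge: [2, 30] + [15, 18] -> [2, 15, 18, 30]
Merge: [8, 11, 37, 45] + [2, 15, 18, 30] -> [2, 8, 11, 15, 18, 30, 37, 45]

Final sorted array: [2, 8, 11, 15, 18, 30, 37, 45]

The merge sort proceeds by recursively splitting the array and merging sorted halves.
After all merges, the sorted array is [2, 8, 11, 15, 18, 30, 37, 45].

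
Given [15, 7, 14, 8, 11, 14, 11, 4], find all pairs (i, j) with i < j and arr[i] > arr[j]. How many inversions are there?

Finding inversions in [15, 7, 14, 8, 11, 14, 11, 4]:

(0, 1): arr[0]=15 > arr[1]=7
(0, 2): arr[0]=15 > arr[2]=14
(0, 3): arr[0]=15 > arr[3]=8
(0, 4): arr[0]=15 > arr[4]=11
(0, 5): arr[0]=15 > arr[5]=14
(0, 6): arr[0]=15 > arr[6]=11
(0, 7): arr[0]=15 > arr[7]=4
(1, 7): arr[1]=7 > arr[7]=4
(2, 3): arr[2]=14 > arr[3]=8
(2, 4): arr[2]=14 > arr[4]=11
(2, 6): arr[2]=14 > arr[6]=11
(2, 7): arr[2]=14 > arr[7]=4
(3, 7): arr[3]=8 > arr[7]=4
(4, 7): arr[4]=11 > arr[7]=4
(5, 6): arr[5]=14 > arr[6]=11
(5, 7): arr[5]=14 > arr[7]=4
(6, 7): arr[6]=11 > arr[7]=4

Total inversions: 17

The array has 17 inversion(s): (0,1), (0,2), (0,3), (0,4), (0,5), (0,6), (0,7), (1,7), (2,3), (2,4), (2,6), (2,7), (3,7), (4,7), (5,6), (5,7), (6,7). Each pair (i,j) satisfies i < j and arr[i] > arr[j].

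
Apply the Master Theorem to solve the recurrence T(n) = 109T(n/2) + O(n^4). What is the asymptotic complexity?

Master Theorem for T(n) = 109T(n/2) + O(n^4):

a = 109, b = 2, c = 4
log_b(a) = log_2(109) = 6.7682

Case 1: c = 4 < log_2(109) = 6.7682
T(n) = O(n^(log_2 109))

For T(n) = 109T(n/2) + O(n^4): log_2(109) = 6.7682. This is Case 1 of the Master Theorem (c < log_b(a), work dominated by leaves), giving O(n^(log_2 109)).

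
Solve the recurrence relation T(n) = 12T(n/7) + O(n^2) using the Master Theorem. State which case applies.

Master Theorem for T(n) = 12T(n/7) + O(n^2):

a = 12, b = 7, c = 2
log_b(a) = log_7(12) = 1.2770

Case 3: c = 2 > log_7(12) = 1.2770
T(n) = O(n^2) = O(n^2)

For T(n) = 12T(n/7) + O(n^2): log_7(12) = 1.2770. This is Case 3 of the Master Theorem (c > log_b(a), work dominated by root), giving O(n^2).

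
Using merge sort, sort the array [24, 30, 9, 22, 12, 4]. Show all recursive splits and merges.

Merge sort trace:

Split: [24, 30, 9, 22, 12, 4] -> [24, 30, 9] and [22, 12, 4]
  Split: [24, 30, 9] -> [24] and [30, 9]
    Split: [30, 9] -> [30] and [9]
    Merge: [30] + [9] -> [9, 30]
  Merge: [24] + [9, 30] -> [9, 24, 30]
  Split: [22, 12, 4] -> [22] and [12, 4]
    Split: [12, 4] -> [12] and [4]
    Merge: [12] + [4] -> [4, 12]
  Merge: [22] + [4, 12] -> [4, 12, 22]
Merge: [9, 24, 30] + [4, 12, 22] -> [4, 9, 12, 22, 24, 30]

Final sorted array: [4, 9, 12, 22, 24, 30]

The merge sort proceeds by recursively splitting the array and merging sorted halves.
After all merges, the sorted array is [4, 9, 12, 22, 24, 30].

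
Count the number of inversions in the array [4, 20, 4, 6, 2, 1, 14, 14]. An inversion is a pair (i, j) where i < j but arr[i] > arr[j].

Finding inversions in [4, 20, 4, 6, 2, 1, 14, 14]:

(0, 4): arr[0]=4 > arr[4]=2
(0, 5): arr[0]=4 > arr[5]=1
(1, 2): arr[1]=20 > arr[2]=4
(1, 3): arr[1]=20 > arr[3]=6
(1, 4): arr[1]=20 > arr[4]=2
(1, 5): arr[1]=20 > arr[5]=1
(1, 6): arr[1]=20 > arr[6]=14
(1, 7): arr[1]=20 > arr[7]=14
(2, 4): arr[2]=4 > arr[4]=2
(2, 5): arr[2]=4 > arr[5]=1
(3, 4): arr[3]=6 > arr[4]=2
(3, 5): arr[3]=6 > arr[5]=1
(4, 5): arr[4]=2 > arr[5]=1

Total inversions: 13

The array has 13 inversion(s): (0,4), (0,5), (1,2), (1,3), (1,4), (1,5), (1,6), (1,7), (2,4), (2,5), (3,4), (3,5), (4,5). Each pair (i,j) satisfies i < j and arr[i] > arr[j].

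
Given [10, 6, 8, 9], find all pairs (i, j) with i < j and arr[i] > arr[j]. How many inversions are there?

Finding inversions in [10, 6, 8, 9]:

(0, 1): arr[0]=10 > arr[1]=6
(0, 2): arr[0]=10 > arr[2]=8
(0, 3): arr[0]=10 > arr[3]=9

Total inversions: 3

The array has 3 inversion(s): (0,1), (0,2), (0,3). Each pair (i,j) satisfies i < j and arr[i] > arr[j].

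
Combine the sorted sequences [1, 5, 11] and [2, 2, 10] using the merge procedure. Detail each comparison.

Merging process:

Compare 1 vs 2: take 1 from left. Merged: [1]
Compare 5 vs 2: take 2 from right. Merged: [1, 2]
Compare 5 vs 2: take 2 from right. Merged: [1, 2, 2]
Compare 5 vs 10: take 5 from left. Merged: [1, 2, 2, 5]
Compare 11 vs 10: take 10 from right. Merged: [1, 2, 2, 5, 10]
Append remaining from left: [11]. Merged: [1, 2, 2, 5, 10, 11]

Final merged array: [1, 2, 2, 5, 10, 11]
Total comparisons: 5

The merged array is [1, 2, 2, 5, 10, 11], requiring 5 comparisons. The merge step runs in O(n) time where n is the total number of elements.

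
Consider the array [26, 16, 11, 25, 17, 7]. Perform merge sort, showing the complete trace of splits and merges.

Merge sort trace:

Split: [26, 16, 11, 25, 17, 7] -> [26, 16, 11] and [25, 17, 7]
  Split: [26, 16, 11] -> [26] and [16, 11]
    Split: [16, 11] -> [16] and [11]
    Merge: [16] + [11] -> [11, 16]
  Merge: [26] + [11, 16] -> [11, 16, 26]
  Split: [25, 17, 7] -> [25] and [17, 7]
    Split: [17, 7] -> [17] and [7]
    Merge: [17] + [7] -> [7, 17]
  Merge: [25] + [7, 17] -> [7, 17, 25]
Merge: [11, 16, 26] + [7, 17, 25] -> [7, 11, 16, 17, 25, 26]

Final sorted array: [7, 11, 16, 17, 25, 26]

The merge sort proceeds by recursively splitting the array and merging sorted halves.
After all merges, the sorted array is [7, 11, 16, 17, 25, 26].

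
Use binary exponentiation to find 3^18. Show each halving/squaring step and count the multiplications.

Computing 3^18 by squaring (build up from 3^1; each line after the first costs one multiplication):

3^1 = 3
3^2 = (3^1)^2 = 3^2 = 9
3^4 = (3^2)^2 = 9^2 = 81
3^8 = (3^4)^2 = 81^2 = 6561
3^9 = 3 * 3^8 = 3 * 6561 = 19683
3^18 = (3^9)^2 = 19683^2 = 387420489

Result: 387420489
Multiplications needed: 5 (5 lines after 3^1)

3^18 = 387420489. Using exponentiation by squaring, this requires 5 multiplications. The key idea: if the exponent is even, square the half-power; if odd, multiply by the base once.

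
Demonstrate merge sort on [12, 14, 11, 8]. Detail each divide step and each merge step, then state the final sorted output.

Merge sort trace:

Split: [12, 14, 11, 8] -> [12, 14] and [11, 8]
  Split: [12, 14] -> [12] and [14]
  Merge: [12] + [14] -> [12, 14]
  Split: [11, 8] -> [11] and [8]
  Merge: [11] + [8] -> [8, 11]
Merge: [12, 14] + [8, 11] -> [8, 11, 12, 14]

Final sorted array: [8, 11, 12, 14]

The merge sort proceeds by recursively splitting the array and merging sorted halves.
After all merges, the sorted array is [8, 11, 12, 14].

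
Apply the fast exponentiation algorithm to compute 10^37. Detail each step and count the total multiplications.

Computing 10^37 by squaring (build up from 10^1; each line after the first costs one multiplication):

10^1 = 10
10^2 = (10^1)^2 = 10^2 = 100
10^4 = (10^2)^2 = 100^2 = 10000
10^8 = (10^4)^2 = 10000^2 = 100000000
10^9 = 10 * 10^8 = 10 * 100000000 = 1000000000
10^18 = (10^9)^2 = 1000000000^2 = 1000000000000000000
10^36 = (10^18)^2 = 1000000000000000000^2 = 1000000000000000000000000000000000000
10^37 = 10 * 10^36 = 10 * 1000000000000000000000000000000000000 = 10000000000000000000000000000000000000

Result: 10000000000000000000000000000000000000
Multiplications needed: 7 (7 lines after 10^1)

10^37 = 10000000000000000000000000000000000000. Using exponentiation by squaring, this requires 7 multiplications. The key idea: if the exponent is even, square the half-power; if odd, multiply by the base once.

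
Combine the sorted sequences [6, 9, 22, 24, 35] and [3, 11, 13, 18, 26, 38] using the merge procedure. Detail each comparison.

Merging process:

Compare 6 vs 3: take 3 from right. Merged: [3]
Compare 6 vs 11: take 6 from left. Merged: [3, 6]
Compare 9 vs 11: take 9 from left. Merged: [3, 6, 9]
Compare 22 vs 11: take 11 from right. Merged: [3, 6, 9, 11]
Compare 22 vs 13: take 13 from right. Merged: [3, 6, 9, 11, 13]
Compare 22 vs 18: take 18 from right. Merged: [3, 6, 9, 11, 13, 18]
Compare 22 vs 26: take 22 from left. Merged: [3, 6, 9, 11, 13, 18, 22]
Compare 24 vs 26: take 24 from left. Merged: [3, 6, 9, 11, 13, 18, 22, 24]
Compare 35 vs 26: take 26 from right. Merged: [3, 6, 9, 11, 13, 18, 22, 24, 26]
Compare 35 vs 38: take 35 from left. Merged: [3, 6, 9, 11, 13, 18, 22, 24, 26, 35]
Append remaining from right: [38]. Merged: [3, 6, 9, 11, 13, 18, 22, 24, 26, 35, 38]

Final merged array: [3, 6, 9, 11, 13, 18, 22, 24, 26, 35, 38]
Total comparisons: 10

The merged array is [3, 6, 9, 11, 13, 18, 22, 24, 26, 35, 38], requiring 10 comparisons. The merge step runs in O(n) time where n is the total number of elements.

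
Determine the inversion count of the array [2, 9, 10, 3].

Finding inversions in [2, 9, 10, 3]:

(1, 3): arr[1]=9 > arr[3]=3
(2, 3): arr[2]=10 > arr[3]=3

Total inversions: 2

The array has 2 inversion(s): (1,3), (2,3). Each pair (i,j) satisfies i < j and arr[i] > arr[j].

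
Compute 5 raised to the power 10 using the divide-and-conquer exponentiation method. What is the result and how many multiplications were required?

Computing 5^10 by squaring (build up from 5^1; each line after the first costs one multiplication):

5^1 = 5
5^2 = (5^1)^2 = 5^2 = 25
5^4 = (5^2)^2 = 25^2 = 625
5^5 = 5 * 5^4 = 5 * 625 = 3125
5^10 = (5^5)^2 = 3125^2 = 9765625

Result: 9765625
Multiplications needed: 4 (4 lines after 5^1)

5^10 = 9765625. Using exponentiation by squaring, this requires 4 multiplications. The key idea: if the exponent is even, square the half-power; if odd, multiply by the base once.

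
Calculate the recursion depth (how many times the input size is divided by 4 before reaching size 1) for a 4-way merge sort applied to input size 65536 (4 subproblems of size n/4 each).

For divide and conquer with division factor 4:

Problem sizes at each level:
Level 0: 65536
Level 1: 16384
Level 2: 4096
Level 3: 1024
Level 4: 256
Level 5: 64
Level 6: 16
Level 7: 4
Level 8: 1

The root is level 0 and the size-1 base case is level 8 (the tree spans levels 0 through 8, i.e. 9 levels counting the root), so the depth is the number of divisions: log_4(65536) = 8

The recursion tree depth is log_4(65536) = 8. At each level, the problem size is divided by 4, so it takes 8 divisions to reduce to a base case of size 1. The algorithm makes 4 recursive calls at each level.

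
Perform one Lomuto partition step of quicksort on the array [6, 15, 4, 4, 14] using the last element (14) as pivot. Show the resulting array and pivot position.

Lomuto partition with pivot = 14:

Initial array: [6, 15, 4, 4, 14]

arr[0]=6 <= 14: swap with position 0, array becomes [6, 15, 4, 4, 14]
arr[1]=15 > 14: no swap
arr[2]=4 <= 14: swap with position 1, array becomes [6, 4, 15, 4, 14]
arr[3]=4 <= 14: swap with position 2, array becomes [6, 4, 4, 15, 14]

Place pivot at position 3: [6, 4, 4, 14, 15]
Pivot position: 3

After partitioning with pivot 14, the array becomes [6, 4, 4, 14, 15]. The pivot is placed at index 3. All elements to the left of the pivot are <= 14, and all elements to the right are > 14.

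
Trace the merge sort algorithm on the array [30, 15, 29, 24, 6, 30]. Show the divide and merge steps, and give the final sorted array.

Merge sort trace:

Split: [30, 15, 29, 24, 6, 30] -> [30, 15, 29] and [24, 6, 30]
  Split: [30, 15, 29] -> [30] and [15, 29]
    Split: [15, 29] -> [15] and [29]
    Merge: [15] + [29] -> [15, 29]
  Merge: [30] + [15, 29] -> [15, 29, 30]
  Split: [24, 6, 30] -> [24] and [6, 30]
    Split: [6, 30] -> [6] and [30]
    Merge: [6] + [30] -> [6, 30]
  Merge: [24] + [6, 30] -> [6, 24, 30]
Merge: [15, 29, 30] + [6, 24, 30] -> [6, 15, 24, 29, 30, 30]

Final sorted array: [6, 15, 24, 29, 30, 30]

The merge sort proceeds by recursively splitting the array and merging sorted halves.
After all merges, the sorted array is [6, 15, 24, 29, 30, 30].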